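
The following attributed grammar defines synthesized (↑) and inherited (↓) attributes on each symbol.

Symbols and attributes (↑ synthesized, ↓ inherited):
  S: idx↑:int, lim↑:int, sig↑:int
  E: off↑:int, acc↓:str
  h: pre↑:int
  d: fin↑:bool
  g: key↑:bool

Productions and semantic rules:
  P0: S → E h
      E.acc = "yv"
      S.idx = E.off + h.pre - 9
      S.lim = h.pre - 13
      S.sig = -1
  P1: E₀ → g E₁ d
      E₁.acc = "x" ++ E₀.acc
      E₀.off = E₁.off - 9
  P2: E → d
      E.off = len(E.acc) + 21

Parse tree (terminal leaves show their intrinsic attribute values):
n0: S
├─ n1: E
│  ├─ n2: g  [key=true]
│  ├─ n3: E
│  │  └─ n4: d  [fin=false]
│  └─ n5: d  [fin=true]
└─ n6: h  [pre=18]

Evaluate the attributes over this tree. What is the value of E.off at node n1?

15

1. n1.acc = "yv"  ["yv"]
2. n2.key = true  [terminal]
3. n3.acc = "xyv"  ["x" ++ E₀.acc]
4. n4.fin = false  [terminal]
5. n3.off = 24  [len(E.acc) + 21]
6. n5.fin = true  [terminal]
7. n1.off = 15  [E₁.off - 9]
8. n6.pre = 18  [terminal]
9. n0.idx = 24  [E.off + h.pre - 9]
10. n0.lim = 5  [h.pre - 13]
11. n0.sig = -1  [-1]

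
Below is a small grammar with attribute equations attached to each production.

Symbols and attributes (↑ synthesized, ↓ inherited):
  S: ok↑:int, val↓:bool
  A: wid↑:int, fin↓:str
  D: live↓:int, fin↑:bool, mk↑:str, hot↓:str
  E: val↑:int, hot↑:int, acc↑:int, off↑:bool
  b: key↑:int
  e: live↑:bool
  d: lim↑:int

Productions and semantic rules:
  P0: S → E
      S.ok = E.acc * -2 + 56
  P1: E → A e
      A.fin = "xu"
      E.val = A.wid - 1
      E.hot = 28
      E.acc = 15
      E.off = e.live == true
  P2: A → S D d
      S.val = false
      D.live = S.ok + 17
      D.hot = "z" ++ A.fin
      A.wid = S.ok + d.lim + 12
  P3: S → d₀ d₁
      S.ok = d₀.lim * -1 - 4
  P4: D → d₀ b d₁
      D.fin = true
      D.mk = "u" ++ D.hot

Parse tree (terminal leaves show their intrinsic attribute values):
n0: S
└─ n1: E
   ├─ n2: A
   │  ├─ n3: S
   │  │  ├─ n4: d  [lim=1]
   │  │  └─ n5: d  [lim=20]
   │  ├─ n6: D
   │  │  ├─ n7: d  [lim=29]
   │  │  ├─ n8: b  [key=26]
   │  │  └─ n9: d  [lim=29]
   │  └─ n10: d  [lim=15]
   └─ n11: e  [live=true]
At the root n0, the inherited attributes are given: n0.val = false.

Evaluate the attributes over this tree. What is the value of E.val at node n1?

1. n0.val = false  [given at root]
2. n2.fin = "xu"  ["xu"]
3. n3.val = false  [false]
4. n4.lim = 1  [terminal]
5. n5.lim = 20  [terminal]
6. n3.ok = -5  [d₀.lim * -1 - 4]
7. n6.live = 12  [S.ok + 17]
8. n6.hot = "zxu"  ["z" ++ A.fin]
9. n7.lim = 29  [terminal]
10. n8.key = 26  [terminal]
11. n9.lim = 29  [terminal]
12. n6.fin = true  [true]
13. n6.mk = "uzxu"  ["u" ++ D.hot]
14. n10.lim = 15  [terminal]
15. n2.wid = 22  [S.ok + d.lim + 12]
16. n11.live = true  [terminal]
17. n1.val = 21  [A.wid - 1]
18. n1.hot = 28  [28]
19. n1.acc = 15  [15]
20. n1.off = true  [e.live == true]
21. n0.ok = 26  [E.acc * -2 + 56]

21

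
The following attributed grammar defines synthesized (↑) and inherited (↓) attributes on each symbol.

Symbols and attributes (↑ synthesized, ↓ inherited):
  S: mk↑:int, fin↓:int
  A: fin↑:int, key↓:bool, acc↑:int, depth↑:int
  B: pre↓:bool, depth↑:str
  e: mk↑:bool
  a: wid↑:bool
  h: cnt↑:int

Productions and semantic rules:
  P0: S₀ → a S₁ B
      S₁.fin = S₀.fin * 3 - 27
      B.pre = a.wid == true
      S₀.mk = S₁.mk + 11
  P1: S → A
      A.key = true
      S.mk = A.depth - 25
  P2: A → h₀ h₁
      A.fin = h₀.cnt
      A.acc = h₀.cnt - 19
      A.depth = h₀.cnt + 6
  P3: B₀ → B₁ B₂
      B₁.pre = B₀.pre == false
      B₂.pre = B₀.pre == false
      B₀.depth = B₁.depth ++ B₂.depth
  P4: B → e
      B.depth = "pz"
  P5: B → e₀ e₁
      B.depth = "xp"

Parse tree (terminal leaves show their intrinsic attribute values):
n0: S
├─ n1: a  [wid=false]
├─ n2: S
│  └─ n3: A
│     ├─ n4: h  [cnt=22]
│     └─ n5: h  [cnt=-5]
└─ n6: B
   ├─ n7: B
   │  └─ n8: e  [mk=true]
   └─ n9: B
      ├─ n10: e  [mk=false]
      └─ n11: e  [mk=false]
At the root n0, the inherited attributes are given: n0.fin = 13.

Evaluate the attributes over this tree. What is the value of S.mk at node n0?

1. n0.fin = 13  [given at root]
2. n1.wid = false  [terminal]
3. n2.fin = 12  [S₀.fin * 3 - 27]
4. n3.key = true  [true]
5. n4.cnt = 22  [terminal]
6. n5.cnt = -5  [terminal]
7. n3.fin = 22  [h₀.cnt]
8. n3.acc = 3  [h₀.cnt - 19]
9. n3.depth = 28  [h₀.cnt + 6]
10. n2.mk = 3  [A.depth - 25]
11. n6.pre = false  [a.wid == true]
12. n7.pre = true  [B₀.pre == false]
13. n8.mk = true  [terminal]
14. n7.depth = "pz"  ["pz"]
15. n9.pre = true  [B₀.pre == false]
16. n10.mk = false  [terminal]
17. n11.mk = false  [terminal]
18. n9.depth = "xp"  ["xp"]
19. n6.depth = "pzxp"  [B₁.depth ++ B₂.depth]
20. n0.mk = 14  [S₁.mk + 11]

14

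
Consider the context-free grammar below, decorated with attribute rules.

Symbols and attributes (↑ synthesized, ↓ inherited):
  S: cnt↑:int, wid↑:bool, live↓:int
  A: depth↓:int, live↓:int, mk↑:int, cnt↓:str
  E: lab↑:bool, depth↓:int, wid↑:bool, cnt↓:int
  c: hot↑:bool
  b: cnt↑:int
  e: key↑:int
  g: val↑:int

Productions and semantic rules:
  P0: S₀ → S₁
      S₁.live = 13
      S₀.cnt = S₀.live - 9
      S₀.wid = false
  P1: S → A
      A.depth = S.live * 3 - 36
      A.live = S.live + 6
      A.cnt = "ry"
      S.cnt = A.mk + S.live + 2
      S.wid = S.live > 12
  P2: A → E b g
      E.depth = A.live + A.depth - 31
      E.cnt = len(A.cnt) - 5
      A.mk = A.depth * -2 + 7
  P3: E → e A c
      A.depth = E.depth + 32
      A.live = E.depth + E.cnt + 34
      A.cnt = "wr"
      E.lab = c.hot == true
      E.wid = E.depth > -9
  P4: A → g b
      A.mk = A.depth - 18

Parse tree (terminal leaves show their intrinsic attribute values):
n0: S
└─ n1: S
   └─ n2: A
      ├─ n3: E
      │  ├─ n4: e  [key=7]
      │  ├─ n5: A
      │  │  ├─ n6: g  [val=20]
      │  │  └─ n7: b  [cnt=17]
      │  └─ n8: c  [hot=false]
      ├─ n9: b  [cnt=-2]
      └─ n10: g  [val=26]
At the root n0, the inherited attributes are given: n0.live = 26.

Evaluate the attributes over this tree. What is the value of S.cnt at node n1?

16

1. n0.live = 26  [given at root]
2. n1.live = 13  [13]
3. n2.depth = 3  [S.live * 3 - 36]
4. n2.live = 19  [S.live + 6]
5. n2.cnt = "ry"  ["ry"]
6. n3.depth = -9  [A.live + A.depth - 31]
7. n3.cnt = -3  [len(A.cnt) - 5]
8. n4.key = 7  [terminal]
9. n5.depth = 23  [E.depth + 32]
10. n5.live = 22  [E.depth + E.cnt + 34]
11. n5.cnt = "wr"  ["wr"]
12. n6.val = 20  [terminal]
13. n7.cnt = 17  [terminal]
14. n5.mk = 5  [A.depth - 18]
15. n8.hot = false  [terminal]
16. n3.lab = false  [c.hot == true]
17. n3.wid = false  [E.depth > -9]
18. n9.cnt = -2  [terminal]
19. n10.val = 26  [terminal]
20. n2.mk = 1  [A.depth * -2 + 7]
21. n1.cnt = 16  [A.mk + S.live + 2]
22. n1.wid = true  [S.live > 12]
23. n0.cnt = 17  [S₀.live - 9]
24. n0.wid = false  [false]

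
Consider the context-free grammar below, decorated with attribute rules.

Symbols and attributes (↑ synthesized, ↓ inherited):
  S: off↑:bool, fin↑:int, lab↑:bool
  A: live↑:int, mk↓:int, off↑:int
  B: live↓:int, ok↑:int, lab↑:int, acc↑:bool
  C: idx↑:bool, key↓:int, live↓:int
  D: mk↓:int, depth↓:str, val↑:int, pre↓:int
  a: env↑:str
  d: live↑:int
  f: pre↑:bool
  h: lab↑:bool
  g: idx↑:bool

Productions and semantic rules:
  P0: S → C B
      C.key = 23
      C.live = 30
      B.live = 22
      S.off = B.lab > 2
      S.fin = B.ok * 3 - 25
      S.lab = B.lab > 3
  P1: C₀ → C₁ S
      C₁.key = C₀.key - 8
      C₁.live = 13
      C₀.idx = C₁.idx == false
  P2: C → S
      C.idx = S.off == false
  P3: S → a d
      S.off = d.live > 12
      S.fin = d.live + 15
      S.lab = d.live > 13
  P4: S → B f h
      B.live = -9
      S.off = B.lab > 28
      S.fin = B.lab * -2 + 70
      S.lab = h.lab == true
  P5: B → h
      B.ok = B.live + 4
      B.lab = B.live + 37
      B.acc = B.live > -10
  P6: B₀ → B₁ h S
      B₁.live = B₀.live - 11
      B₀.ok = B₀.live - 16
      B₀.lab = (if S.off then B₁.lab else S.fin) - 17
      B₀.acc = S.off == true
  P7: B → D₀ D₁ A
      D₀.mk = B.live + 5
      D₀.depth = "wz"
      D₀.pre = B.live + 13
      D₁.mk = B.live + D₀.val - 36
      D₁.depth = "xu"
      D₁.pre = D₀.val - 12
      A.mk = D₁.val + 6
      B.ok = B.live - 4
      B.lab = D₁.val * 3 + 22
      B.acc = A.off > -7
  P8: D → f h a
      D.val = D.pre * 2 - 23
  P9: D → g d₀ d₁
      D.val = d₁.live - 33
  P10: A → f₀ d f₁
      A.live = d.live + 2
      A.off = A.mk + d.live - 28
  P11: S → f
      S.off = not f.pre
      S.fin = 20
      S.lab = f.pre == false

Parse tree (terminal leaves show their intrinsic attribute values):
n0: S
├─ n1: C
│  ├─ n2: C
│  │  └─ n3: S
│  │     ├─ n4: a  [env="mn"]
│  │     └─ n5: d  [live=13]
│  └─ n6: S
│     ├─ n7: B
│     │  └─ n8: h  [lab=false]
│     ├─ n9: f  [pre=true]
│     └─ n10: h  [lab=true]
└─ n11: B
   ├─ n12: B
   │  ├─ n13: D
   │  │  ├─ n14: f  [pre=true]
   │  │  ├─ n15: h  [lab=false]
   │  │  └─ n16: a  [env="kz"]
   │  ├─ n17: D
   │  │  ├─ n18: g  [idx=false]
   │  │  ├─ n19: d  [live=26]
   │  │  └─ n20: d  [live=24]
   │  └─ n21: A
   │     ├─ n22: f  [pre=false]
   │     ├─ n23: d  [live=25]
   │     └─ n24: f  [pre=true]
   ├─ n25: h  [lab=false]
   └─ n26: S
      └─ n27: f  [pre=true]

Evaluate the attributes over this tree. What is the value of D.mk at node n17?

1. n1.key = 23  [23]
2. n1.live = 30  [30]
3. n2.key = 15  [C₀.key - 8]
4. n2.live = 13  [13]
5. n4.env = "mn"  [terminal]
6. n5.live = 13  [terminal]
7. n3.off = true  [d.live > 12]
8. n3.fin = 28  [d.live + 15]
9. n3.lab = false  [d.live > 13]
10. n2.idx = false  [S.off == false]
11. n7.live = -9  [-9]
12. n8.lab = false  [terminal]
13. n7.ok = -5  [B.live + 4]
14. n7.lab = 28  [B.live + 37]
15. n7.acc = true  [B.live > -10]
16. n9.pre = true  [terminal]
17. n10.lab = true  [terminal]
18. n6.off = false  [B.lab > 28]
19. n6.fin = 14  [B.lab * -2 + 70]
20. n6.lab = true  [h.lab == true]
21. n1.idx = true  [C₁.idx == false]
22. n11.live = 22  [22]
23. n12.live = 11  [B₀.live - 11]
24. n13.mk = 16  [B.live + 5]
25. n13.depth = "wz"  ["wz"]
26. n13.pre = 24  [B.live + 13]
27. n14.pre = true  [terminal]
28. n15.lab = false  [terminal]
29. n16.env = "kz"  [terminal]
30. n13.val = 25  [D.pre * 2 - 23]
31. n17.mk = 0  [B.live + D₀.val - 36]
32. n17.depth = "xu"  ["xu"]
33. n17.pre = 13  [D₀.val - 12]
34. n18.idx = false  [terminal]
35. n19.live = 26  [terminal]
36. n20.live = 24  [terminal]
37. n17.val = -9  [d₁.live - 33]
38. n21.mk = -3  [D₁.val + 6]
39. n22.pre = false  [terminal]
40. n23.live = 25  [terminal]
41. n24.pre = true  [terminal]
42. n21.live = 27  [d.live + 2]
43. n21.off = -6  [A.mk + d.live - 28]
44. n12.ok = 7  [B.live - 4]
45. n12.lab = -5  [D₁.val * 3 + 22]
46. n12.acc = true  [A.off > -7]
47. n25.lab = false  [terminal]
48. n27.pre = true  [terminal]
49. n26.off = false  [not f.pre]
50. n26.fin = 20  [20]
51. n26.lab = false  [f.pre == false]
52. n11.ok = 6  [B₀.live - 16]
53. n11.lab = 3  [(if S.off then B₁.lab else S.fin) - 17]
54. n11.acc = false  [S.off == true]
55. n0.off = true  [B.lab > 2]
56. n0.fin = -7  [B.ok * 3 - 25]
57. n0.lab = false  [B.lab > 3]

0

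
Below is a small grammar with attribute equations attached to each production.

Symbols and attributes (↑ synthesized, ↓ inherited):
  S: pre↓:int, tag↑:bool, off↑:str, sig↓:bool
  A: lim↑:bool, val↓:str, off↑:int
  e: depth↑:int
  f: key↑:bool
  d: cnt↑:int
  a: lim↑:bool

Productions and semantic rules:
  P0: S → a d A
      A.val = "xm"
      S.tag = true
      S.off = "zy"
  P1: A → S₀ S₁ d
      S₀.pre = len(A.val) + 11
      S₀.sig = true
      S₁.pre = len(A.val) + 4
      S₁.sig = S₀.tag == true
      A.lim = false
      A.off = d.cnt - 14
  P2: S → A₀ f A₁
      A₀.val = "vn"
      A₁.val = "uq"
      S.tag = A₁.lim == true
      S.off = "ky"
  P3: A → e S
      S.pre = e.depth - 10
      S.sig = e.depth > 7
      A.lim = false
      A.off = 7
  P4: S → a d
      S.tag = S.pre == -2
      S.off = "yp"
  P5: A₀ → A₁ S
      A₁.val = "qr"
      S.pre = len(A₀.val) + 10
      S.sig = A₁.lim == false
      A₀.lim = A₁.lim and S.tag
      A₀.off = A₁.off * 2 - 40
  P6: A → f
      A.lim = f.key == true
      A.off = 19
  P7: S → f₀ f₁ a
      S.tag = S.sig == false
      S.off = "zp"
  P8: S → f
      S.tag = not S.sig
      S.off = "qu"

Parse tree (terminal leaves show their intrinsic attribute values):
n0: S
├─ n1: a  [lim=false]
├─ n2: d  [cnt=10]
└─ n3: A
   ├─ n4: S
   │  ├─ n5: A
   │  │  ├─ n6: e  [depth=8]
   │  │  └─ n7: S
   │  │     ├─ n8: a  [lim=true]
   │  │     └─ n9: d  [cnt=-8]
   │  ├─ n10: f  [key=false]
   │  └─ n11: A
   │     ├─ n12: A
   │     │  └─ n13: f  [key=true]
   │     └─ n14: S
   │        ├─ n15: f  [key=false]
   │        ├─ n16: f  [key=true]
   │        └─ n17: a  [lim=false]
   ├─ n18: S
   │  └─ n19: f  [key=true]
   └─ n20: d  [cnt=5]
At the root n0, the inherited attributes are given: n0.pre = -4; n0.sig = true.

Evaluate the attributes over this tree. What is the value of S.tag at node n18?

1. n0.pre = -4  [given at root]
2. n0.sig = true  [given at root]
3. n1.lim = false  [terminal]
4. n2.cnt = 10  [terminal]
5. n3.val = "xm"  ["xm"]
6. n4.pre = 13  [len(A.val) + 11]
7. n4.sig = true  [true]
8. n5.val = "vn"  ["vn"]
9. n6.depth = 8  [terminal]
10. n7.pre = -2  [e.depth - 10]
11. n7.sig = true  [e.depth > 7]
12. n8.lim = true  [terminal]
13. n9.cnt = -8  [terminal]
14. n7.tag = true  [S.pre == -2]
15. n7.off = "yp"  ["yp"]
16. n5.lim = false  [false]
17. n5.off = 7  [7]
18. n10.key = false  [terminal]
19. n11.val = "uq"  ["uq"]
20. n12.val = "qr"  ["qr"]
21. n13.key = true  [terminal]
22. n12.lim = true  [f.key == true]
23. n12.off = 19  [19]
24. n14.pre = 12  [len(A₀.val) + 10]
25. n14.sig = false  [A₁.lim == false]
26. n15.key = false  [terminal]
27. n16.key = true  [terminal]
28. n17.lim = false  [terminal]
29. n14.tag = true  [S.sig == false]
30. n14.off = "zp"  ["zp"]
31. n11.lim = true  [A₁.lim and S.tag]
32. n11.off = -2  [A₁.off * 2 - 40]
33. n4.tag = true  [A₁.lim == true]
34. n4.off = "ky"  ["ky"]
35. n18.pre = 6  [len(A.val) + 4]
36. n18.sig = true  [S₀.tag == true]
37. n19.key = true  [terminal]
38. n18.tag = false  [not S.sig]
39. n18.off = "qu"  ["qu"]
40. n20.cnt = 5  [terminal]
41. n3.lim = false  [false]
42. n3.off = -9  [d.cnt - 14]
43. n0.tag = true  [true]
44. n0.off = "zy"  ["zy"]

false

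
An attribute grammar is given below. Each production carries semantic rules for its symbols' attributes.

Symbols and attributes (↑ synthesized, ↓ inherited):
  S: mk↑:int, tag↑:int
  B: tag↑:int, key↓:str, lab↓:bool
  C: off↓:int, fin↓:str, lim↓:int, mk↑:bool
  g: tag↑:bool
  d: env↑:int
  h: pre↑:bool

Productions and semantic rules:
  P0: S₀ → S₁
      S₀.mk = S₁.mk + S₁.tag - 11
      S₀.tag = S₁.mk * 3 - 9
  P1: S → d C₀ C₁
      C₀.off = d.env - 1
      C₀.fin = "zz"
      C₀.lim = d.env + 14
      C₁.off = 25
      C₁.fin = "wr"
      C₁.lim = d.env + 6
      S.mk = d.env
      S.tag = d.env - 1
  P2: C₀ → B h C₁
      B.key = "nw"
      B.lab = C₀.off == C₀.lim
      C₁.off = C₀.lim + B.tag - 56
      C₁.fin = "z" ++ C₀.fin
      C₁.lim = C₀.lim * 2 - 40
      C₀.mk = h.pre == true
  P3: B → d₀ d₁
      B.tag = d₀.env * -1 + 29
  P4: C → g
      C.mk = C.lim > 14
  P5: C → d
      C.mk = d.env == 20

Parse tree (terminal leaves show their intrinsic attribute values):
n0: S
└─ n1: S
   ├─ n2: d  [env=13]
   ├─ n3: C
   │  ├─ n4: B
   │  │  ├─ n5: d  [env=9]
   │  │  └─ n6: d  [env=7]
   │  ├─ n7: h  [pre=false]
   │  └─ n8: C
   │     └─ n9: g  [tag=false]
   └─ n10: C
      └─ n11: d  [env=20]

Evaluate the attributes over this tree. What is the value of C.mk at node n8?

false

1. n2.env = 13  [terminal]
2. n3.off = 12  [d.env - 1]
3. n3.fin = "zz"  ["zz"]
4. n3.lim = 27  [d.env + 14]
5. n4.key = "nw"  ["nw"]
6. n4.lab = false  [C₀.off == C₀.lim]
7. n5.env = 9  [terminal]
8. n6.env = 7  [terminal]
9. n4.tag = 20  [d₀.env * -1 + 29]
10. n7.pre = false  [terminal]
11. n8.off = -9  [C₀.lim + B.tag - 56]
12. n8.fin = "zzz"  ["z" ++ C₀.fin]
13. n8.lim = 14  [C₀.lim * 2 - 40]
14. n9.tag = false  [terminal]
15. n8.mk = false  [C.lim > 14]
16. n3.mk = false  [h.pre == true]
17. n10.off = 25  [25]
18. n10.fin = "wr"  ["wr"]
19. n10.lim = 19  [d.env + 6]
20. n11.env = 20  [terminal]
21. n10.mk = true  [d.env == 20]
22. n1.mk = 13  [d.env]
23. n1.tag = 12  [d.env - 1]
24. n0.mk = 14  [S₁.mk + S₁.tag - 11]
25. n0.tag = 30  [S₁.mk * 3 - 9]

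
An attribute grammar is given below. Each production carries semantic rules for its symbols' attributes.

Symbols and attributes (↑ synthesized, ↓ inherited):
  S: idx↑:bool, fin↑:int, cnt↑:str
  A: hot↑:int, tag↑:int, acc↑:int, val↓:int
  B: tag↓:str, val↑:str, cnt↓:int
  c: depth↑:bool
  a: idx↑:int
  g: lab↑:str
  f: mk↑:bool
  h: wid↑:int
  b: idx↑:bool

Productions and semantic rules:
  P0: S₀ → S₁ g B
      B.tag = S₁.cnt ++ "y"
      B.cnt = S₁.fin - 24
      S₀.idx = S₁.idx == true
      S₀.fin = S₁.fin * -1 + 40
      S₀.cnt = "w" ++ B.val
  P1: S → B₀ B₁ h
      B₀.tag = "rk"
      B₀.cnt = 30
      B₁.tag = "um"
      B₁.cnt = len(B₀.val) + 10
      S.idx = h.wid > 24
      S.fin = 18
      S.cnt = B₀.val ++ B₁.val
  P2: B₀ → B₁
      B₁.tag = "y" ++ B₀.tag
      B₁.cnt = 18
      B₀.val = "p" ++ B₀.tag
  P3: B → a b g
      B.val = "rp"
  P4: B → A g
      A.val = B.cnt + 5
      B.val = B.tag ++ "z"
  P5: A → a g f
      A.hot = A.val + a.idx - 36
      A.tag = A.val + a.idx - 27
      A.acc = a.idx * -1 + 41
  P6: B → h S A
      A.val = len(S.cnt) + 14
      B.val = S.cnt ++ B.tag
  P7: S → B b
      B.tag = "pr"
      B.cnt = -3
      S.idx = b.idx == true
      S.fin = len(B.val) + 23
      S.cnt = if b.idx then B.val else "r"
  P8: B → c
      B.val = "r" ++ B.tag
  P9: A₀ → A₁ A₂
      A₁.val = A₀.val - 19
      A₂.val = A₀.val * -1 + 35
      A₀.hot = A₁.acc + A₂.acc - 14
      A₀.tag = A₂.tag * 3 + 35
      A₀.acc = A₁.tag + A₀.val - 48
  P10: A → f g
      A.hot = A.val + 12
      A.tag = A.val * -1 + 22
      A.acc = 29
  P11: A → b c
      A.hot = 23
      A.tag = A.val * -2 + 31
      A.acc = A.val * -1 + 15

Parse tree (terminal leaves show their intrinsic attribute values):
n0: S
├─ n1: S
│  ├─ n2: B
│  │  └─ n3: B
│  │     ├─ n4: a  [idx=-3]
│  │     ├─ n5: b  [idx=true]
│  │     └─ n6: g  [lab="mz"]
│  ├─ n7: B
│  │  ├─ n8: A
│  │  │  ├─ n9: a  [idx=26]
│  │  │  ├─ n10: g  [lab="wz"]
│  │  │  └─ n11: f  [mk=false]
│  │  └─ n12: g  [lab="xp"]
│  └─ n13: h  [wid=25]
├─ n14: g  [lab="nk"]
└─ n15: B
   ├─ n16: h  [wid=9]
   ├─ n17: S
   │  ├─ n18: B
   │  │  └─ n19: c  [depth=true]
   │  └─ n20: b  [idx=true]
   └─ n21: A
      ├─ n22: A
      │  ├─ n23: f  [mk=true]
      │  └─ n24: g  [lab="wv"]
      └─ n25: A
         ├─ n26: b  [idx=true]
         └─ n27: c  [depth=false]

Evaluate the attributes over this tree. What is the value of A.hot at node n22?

1. n2.tag = "rk"  ["rk"]
2. n2.cnt = 30  [30]
3. n3.tag = "yrk"  ["y" ++ B₀.tag]
4. n3.cnt = 18  [18]
5. n4.idx = -3  [terminal]
6. n5.idx = true  [terminal]
7. n6.lab = "mz"  [terminal]
8. n3.val = "rp"  ["rp"]
9. n2.val = "prk"  ["p" ++ B₀.tag]
10. n7.tag = "um"  ["um"]
11. n7.cnt = 13  [len(B₀.val) + 10]
12. n8.val = 18  [B.cnt + 5]
13. n9.idx = 26  [terminal]
14. n10.lab = "wz"  [terminal]
15. n11.mk = false  [terminal]
16. n8.hot = 8  [A.val + a.idx - 36]
17. n8.tag = 17  [A.val + a.idx - 27]
18. n8.acc = 15  [a.idx * -1 + 41]
19. n12.lab = "xp"  [terminal]
20. n7.val = "umz"  [B.tag ++ "z"]
21. n13.wid = 25  [terminal]
22. n1.idx = true  [h.wid > 24]
23. n1.fin = 18  [18]
24. n1.cnt = "prkumz"  [B₀.val ++ B₁.val]
25. n14.lab = "nk"  [terminal]
26. n15.tag = "prkumzy"  [S₁.cnt ++ "y"]
27. n15.cnt = -6  [S₁.fin - 24]
28. n16.wid = 9  [terminal]
29. n18.tag = "pr"  ["pr"]
30. n18.cnt = -3  [-3]
31. n19.depth = true  [terminal]
32. n18.val = "rpr"  ["r" ++ B.tag]
33. n20.idx = true  [terminal]
34. n17.idx = true  [b.idx == true]
35. n17.fin = 26  [len(B.val) + 23]
36. n17.cnt = "rpr"  [if b.idx then B.val else "r"]
37. n21.val = 17  [len(S.cnt) + 14]
38. n22.val = -2  [A₀.val - 19]
39. n23.mk = true  [terminal]
40. n24.lab = "wv"  [terminal]
41. n22.hot = 10  [A.val + 12]
42. n22.tag = 24  [A.val * -1 + 22]
43. n22.acc = 29  [29]
44. n25.val = 18  [A₀.val * -1 + 35]
45. n26.idx = true  [terminal]
46. n27.depth = false  [terminal]
47. n25.hot = 23  [23]
48. n25.tag = -5  [A.val * -2 + 31]
49. n25.acc = -3  [A.val * -1 + 15]
50. n21.hot = 12  [A₁.acc + A₂.acc - 14]
51. n21.tag = 20  [A₂.tag * 3 + 35]
52. n21.acc = -7  [A₁.tag + A₀.val - 48]
53. n15.val = "rprprkumzy"  [S.cnt ++ B.tag]
54. n0.idx = true  [S₁.idx == true]
55. n0.fin = 22  [S₁.fin * -1 + 40]
56. n0.cnt = "wrprprkumzy"  ["w" ++ B.val]

10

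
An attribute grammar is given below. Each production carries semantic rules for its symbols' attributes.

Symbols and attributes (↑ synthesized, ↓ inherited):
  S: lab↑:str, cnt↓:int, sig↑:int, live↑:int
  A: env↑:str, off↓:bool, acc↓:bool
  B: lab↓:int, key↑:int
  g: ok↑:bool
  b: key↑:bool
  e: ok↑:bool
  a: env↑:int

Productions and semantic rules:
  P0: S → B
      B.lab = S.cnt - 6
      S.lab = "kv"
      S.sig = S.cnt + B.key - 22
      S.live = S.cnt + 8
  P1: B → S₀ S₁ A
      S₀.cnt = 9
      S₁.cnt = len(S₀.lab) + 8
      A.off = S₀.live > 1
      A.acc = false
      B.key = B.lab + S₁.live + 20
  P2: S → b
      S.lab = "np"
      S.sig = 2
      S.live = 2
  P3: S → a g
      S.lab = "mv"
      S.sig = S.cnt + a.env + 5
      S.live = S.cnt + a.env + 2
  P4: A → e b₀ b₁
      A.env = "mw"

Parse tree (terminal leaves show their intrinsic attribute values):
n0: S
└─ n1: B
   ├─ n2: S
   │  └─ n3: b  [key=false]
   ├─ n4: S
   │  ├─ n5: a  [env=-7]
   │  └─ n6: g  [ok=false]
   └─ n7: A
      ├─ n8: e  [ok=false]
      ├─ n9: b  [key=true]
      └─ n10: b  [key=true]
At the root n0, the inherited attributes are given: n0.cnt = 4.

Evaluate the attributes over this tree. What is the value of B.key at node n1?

1. n0.cnt = 4  [given at root]
2. n1.lab = -2  [S.cnt - 6]
3. n2.cnt = 9  [9]
4. n3.key = false  [terminal]
5. n2.lab = "np"  ["np"]
6. n2.sig = 2  [2]
7. n2.live = 2  [2]
8. n4.cnt = 10  [len(S₀.lab) + 8]
9. n5.env = -7  [terminal]
10. n6.ok = false  [terminal]
11. n4.lab = "mv"  ["mv"]
12. n4.sig = 8  [S.cnt + a.env + 5]
13. n4.live = 5  [S.cnt + a.env + 2]
14. n7.off = true  [S₀.live > 1]
15. n7.acc = false  [false]
16. n8.ok = false  [terminal]
17. n9.key = true  [terminal]
18. n10.key = true  [terminal]
19. n7.env = "mw"  ["mw"]
20. n1.key = 23  [B.lab + S₁.live + 20]
21. n0.lab = "kv"  ["kv"]
22. n0.sig = 5  [S.cnt + B.key - 22]
23. n0.live = 12  [S.cnt + 8]

23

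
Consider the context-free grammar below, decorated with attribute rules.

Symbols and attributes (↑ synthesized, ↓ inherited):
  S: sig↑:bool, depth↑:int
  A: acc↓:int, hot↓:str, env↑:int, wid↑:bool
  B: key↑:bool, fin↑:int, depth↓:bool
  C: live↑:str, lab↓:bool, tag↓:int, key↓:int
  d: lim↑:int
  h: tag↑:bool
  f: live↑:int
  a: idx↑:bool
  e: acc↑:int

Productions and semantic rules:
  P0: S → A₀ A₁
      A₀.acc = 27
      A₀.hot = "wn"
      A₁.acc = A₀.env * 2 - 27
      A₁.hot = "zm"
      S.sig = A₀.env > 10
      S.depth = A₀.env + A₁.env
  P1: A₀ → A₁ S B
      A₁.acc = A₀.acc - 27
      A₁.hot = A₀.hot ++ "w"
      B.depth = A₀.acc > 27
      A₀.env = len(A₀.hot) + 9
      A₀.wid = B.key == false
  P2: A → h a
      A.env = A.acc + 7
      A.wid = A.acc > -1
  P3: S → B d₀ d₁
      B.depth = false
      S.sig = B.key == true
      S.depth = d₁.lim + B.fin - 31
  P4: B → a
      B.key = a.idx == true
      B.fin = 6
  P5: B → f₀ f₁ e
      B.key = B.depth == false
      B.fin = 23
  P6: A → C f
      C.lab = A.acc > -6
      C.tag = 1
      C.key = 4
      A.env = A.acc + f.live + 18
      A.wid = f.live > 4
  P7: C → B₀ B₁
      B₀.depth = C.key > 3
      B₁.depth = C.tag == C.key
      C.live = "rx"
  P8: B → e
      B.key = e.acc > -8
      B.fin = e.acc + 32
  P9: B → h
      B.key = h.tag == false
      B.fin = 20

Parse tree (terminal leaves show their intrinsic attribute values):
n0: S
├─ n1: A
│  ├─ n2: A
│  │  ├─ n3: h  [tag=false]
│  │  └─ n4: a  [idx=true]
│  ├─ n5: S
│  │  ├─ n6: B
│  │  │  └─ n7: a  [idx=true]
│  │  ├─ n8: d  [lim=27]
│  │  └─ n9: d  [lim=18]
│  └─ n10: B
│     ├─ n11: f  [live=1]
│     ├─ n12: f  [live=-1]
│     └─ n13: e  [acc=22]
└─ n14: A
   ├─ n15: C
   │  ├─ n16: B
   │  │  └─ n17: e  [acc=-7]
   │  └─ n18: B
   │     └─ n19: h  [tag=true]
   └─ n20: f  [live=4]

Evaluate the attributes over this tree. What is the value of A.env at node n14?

17

1. n1.acc = 27  [27]
2. n1.hot = "wn"  ["wn"]
3. n2.acc = 0  [A₀.acc - 27]
4. n2.hot = "wnw"  [A₀.hot ++ "w"]
5. n3.tag = false  [terminal]
6. n4.idx = true  [terminal]
7. n2.env = 7  [A.acc + 7]
8. n2.wid = true  [A.acc > -1]
9. n6.depth = false  [false]
10. n7.idx = true  [terminal]
11. n6.key = true  [a.idx == true]
12. n6.fin = 6  [6]
13. n8.lim = 27  [terminal]
14. n9.lim = 18  [terminal]
15. n5.sig = true  [B.key == true]
16. n5.depth = -7  [d₁.lim + B.fin - 31]
17. n10.depth = false  [A₀.acc > 27]
18. n11.live = 1  [terminal]
19. n12.live = -1  [terminal]
20. n13.acc = 22  [terminal]
21. n10.key = true  [B.depth == false]
22. n10.fin = 23  [23]
23. n1.env = 11  [len(A₀.hot) + 9]
24. n1.wid = false  [B.key == false]
25. n14.acc = -5  [A₀.env * 2 - 27]
26. n14.hot = "zm"  ["zm"]
27. n15.lab = true  [A.acc > -6]
28. n15.tag = 1  [1]
29. n15.key = 4  [4]
30. n16.depth = true  [C.key > 3]
31. n17.acc = -7  [terminal]
32. n16.key = true  [e.acc > -8]
33. n16.fin = 25  [e.acc + 32]
34. n18.depth = false  [C.tag == C.key]
35. n19.tag = true  [terminal]
36. n18.key = false  [h.tag == false]
37. n18.fin = 20  [20]
38. n15.live = "rx"  ["rx"]
39. n20.live = 4  [terminal]
40. n14.env = 17  [A.acc + f.live + 18]
41. n14.wid = false  [f.live > 4]
42. n0.sig = true  [A₀.env > 10]
43. n0.depth = 28  [A₀.env + A₁.env]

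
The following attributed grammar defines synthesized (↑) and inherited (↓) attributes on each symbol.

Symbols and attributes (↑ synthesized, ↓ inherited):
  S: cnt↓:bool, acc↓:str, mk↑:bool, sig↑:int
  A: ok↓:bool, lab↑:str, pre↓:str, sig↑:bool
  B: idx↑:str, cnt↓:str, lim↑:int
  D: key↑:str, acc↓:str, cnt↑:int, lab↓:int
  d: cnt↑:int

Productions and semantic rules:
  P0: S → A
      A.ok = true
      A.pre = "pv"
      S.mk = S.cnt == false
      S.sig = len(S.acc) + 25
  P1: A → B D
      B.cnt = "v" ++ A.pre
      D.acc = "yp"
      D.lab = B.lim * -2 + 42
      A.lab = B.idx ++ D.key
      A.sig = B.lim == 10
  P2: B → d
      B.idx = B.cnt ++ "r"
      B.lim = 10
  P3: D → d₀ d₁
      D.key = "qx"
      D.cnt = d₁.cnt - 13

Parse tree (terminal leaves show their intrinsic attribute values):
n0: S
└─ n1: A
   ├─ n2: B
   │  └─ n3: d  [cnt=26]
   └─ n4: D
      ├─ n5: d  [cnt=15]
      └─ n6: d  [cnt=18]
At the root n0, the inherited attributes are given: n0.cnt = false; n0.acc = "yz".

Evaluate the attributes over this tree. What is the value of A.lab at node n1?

"vpvrqx"

1. n0.cnt = false  [given at root]
2. n0.acc = "yz"  [given at root]
3. n1.ok = true  [true]
4. n1.pre = "pv"  ["pv"]
5. n2.cnt = "vpv"  ["v" ++ A.pre]
6. n3.cnt = 26  [terminal]
7. n2.idx = "vpvr"  [B.cnt ++ "r"]
8. n2.lim = 10  [10]
9. n4.acc = "yp"  ["yp"]
10. n4.lab = 22  [B.lim * -2 + 42]
11. n5.cnt = 15  [terminal]
12. n6.cnt = 18  [terminal]
13. n4.key = "qx"  ["qx"]
14. n4.cnt = 5  [d₁.cnt - 13]
15. n1.lab = "vpvrqx"  [B.idx ++ D.key]
16. n1.sig = true  [B.lim == 10]
17. n0.mk = true  [S.cnt == false]
18. n0.sig = 27  [len(S.acc) + 25]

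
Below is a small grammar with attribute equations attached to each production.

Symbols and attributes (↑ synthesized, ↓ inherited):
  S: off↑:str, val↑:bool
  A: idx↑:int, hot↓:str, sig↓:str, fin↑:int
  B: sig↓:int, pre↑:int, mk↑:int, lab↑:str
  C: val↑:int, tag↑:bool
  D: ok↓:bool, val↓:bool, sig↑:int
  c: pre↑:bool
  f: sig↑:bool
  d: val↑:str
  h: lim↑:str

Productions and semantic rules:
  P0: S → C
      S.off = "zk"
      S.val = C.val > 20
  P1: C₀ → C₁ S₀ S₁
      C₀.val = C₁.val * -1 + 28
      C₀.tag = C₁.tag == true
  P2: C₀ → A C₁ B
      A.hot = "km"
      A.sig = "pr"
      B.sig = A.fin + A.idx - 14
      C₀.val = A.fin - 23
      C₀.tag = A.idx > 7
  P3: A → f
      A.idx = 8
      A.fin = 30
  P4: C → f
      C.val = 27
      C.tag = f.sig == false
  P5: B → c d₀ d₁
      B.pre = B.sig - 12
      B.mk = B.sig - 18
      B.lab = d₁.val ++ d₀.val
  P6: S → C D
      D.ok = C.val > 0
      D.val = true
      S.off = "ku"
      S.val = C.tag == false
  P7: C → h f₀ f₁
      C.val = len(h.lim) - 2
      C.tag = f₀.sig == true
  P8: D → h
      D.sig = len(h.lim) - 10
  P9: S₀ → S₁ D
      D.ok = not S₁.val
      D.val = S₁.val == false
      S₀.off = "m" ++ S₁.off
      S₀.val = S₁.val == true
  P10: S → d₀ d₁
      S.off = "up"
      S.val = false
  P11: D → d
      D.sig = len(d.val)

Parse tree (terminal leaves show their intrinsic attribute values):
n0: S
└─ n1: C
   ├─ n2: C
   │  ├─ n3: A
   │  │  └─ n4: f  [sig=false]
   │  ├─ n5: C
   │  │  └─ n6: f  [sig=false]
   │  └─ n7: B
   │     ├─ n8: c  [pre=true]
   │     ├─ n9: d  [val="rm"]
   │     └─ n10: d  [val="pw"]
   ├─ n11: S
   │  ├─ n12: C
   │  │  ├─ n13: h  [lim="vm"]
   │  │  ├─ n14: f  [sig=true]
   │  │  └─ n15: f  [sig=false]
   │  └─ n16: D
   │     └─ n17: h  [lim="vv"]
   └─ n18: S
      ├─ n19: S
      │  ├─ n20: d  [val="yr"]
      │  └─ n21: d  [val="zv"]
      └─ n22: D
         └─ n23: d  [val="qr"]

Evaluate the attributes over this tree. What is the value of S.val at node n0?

1. n3.hot = "km"  ["km"]
2. n3.sig = "pr"  ["pr"]
3. n4.sig = false  [terminal]
4. n3.idx = 8  [8]
5. n3.fin = 30  [30]
6. n6.sig = false  [terminal]
7. n5.val = 27  [27]
8. n5.tag = true  [f.sig == false]
9. n7.sig = 24  [A.fin + A.idx - 14]
10. n8.pre = true  [terminal]
11. n9.val = "rm"  [terminal]
12. n10.val = "pw"  [terminal]
13. n7.pre = 12  [B.sig - 12]
14. n7.mk = 6  [B.sig - 18]
15. n7.lab = "pwrm"  [d₁.val ++ d₀.val]
16. n2.val = 7  [A.fin - 23]
17. n2.tag = true  [A.idx > 7]
18. n13.lim = "vm"  [terminal]
19. n14.sig = true  [terminal]
20. n15.sig = false  [terminal]
21. n12.val = 0  [len(h.lim) - 2]
22. n12.tag = true  [f₀.sig == true]
23. n16.ok = false  [C.val > 0]
24. n16.val = true  [true]
25. n17.lim = "vv"  [terminal]
26. n16.sig = -8  [len(h.lim) - 10]
27. n11.off = "ku"  ["ku"]
28. n11.val = false  [C.tag == false]
29. n20.val = "yr"  [terminal]
30. n21.val = "zv"  [terminal]
31. n19.off = "up"  ["up"]
32. n19.val = false  [false]
33. n22.ok = true  [not S₁.val]
34. n22.val = true  [S₁.val == false]
35. n23.val = "qr"  [terminal]
36. n22.sig = 2  [len(d.val)]
37. n18.off = "mup"  ["m" ++ S₁.off]
38. n18.val = false  [S₁.val == true]
39. n1.val = 21  [C₁.val * -1 + 28]
40. n1.tag = true  [C₁.tag == true]
41. n0.off = "zk"  ["zk"]
42. n0.val = true  [C.val > 20]

true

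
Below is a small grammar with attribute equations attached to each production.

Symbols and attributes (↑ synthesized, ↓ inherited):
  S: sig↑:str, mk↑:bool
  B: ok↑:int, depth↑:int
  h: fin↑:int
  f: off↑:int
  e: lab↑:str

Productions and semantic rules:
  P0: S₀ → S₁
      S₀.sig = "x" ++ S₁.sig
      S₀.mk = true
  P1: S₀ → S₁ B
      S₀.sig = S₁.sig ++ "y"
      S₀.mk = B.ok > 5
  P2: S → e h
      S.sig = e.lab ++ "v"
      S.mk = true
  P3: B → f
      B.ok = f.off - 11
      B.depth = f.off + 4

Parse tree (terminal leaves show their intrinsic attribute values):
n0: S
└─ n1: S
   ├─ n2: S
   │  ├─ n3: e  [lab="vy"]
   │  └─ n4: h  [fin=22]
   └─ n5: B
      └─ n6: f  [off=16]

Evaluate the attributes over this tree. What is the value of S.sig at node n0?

"xvyvy"

1. n3.lab = "vy"  [terminal]
2. n4.fin = 22  [terminal]
3. n2.sig = "vyv"  [e.lab ++ "v"]
4. n2.mk = true  [true]
5. n6.off = 16  [terminal]
6. n5.ok = 5  [f.off - 11]
7. n5.depth = 20  [f.off + 4]
8. n1.sig = "vyvy"  [S₁.sig ++ "y"]
9. n1.mk = false  [B.ok > 5]
10. n0.sig = "xvyvy"  ["x" ++ S₁.sig]
11. n0.mk = true  [true]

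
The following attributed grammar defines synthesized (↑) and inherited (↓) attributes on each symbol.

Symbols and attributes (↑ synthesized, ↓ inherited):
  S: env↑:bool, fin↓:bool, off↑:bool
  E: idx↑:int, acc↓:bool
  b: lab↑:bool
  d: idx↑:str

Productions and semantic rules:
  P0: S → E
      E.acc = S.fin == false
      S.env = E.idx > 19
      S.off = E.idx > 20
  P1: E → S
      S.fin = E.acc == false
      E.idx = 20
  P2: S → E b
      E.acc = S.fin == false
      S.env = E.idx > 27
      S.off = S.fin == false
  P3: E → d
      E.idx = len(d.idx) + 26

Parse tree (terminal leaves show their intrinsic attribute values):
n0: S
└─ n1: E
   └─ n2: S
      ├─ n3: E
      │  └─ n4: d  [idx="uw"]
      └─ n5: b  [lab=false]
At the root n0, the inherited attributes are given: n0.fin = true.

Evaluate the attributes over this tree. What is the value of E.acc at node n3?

false

1. n0.fin = true  [given at root]
2. n1.acc = false  [S.fin == false]
3. n2.fin = true  [E.acc == false]
4. n3.acc = false  [S.fin == false]
5. n4.idx = "uw"  [terminal]
6. n3.idx = 28  [len(d.idx) + 26]
7. n5.lab = false  [terminal]
8. n2.env = true  [E.idx > 27]
9. n2.off = false  [S.fin == false]
10. n1.idx = 20  [20]
11. n0.env = true  [E.idx > 19]
12. n0.off = false  [E.idx > 20]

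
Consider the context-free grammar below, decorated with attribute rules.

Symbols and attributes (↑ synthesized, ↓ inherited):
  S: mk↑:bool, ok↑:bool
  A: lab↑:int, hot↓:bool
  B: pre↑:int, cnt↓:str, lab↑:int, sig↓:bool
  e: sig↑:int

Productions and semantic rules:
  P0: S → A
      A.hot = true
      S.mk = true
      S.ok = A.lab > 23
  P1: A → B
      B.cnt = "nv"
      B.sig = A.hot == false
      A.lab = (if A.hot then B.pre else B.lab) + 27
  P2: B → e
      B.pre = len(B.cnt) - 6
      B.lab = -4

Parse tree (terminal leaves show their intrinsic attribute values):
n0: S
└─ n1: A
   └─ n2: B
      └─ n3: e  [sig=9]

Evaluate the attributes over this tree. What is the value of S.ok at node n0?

false

1. n1.hot = true  [true]
2. n2.cnt = "nv"  ["nv"]
3. n2.sig = false  [A.hot == false]
4. n3.sig = 9  [terminal]
5. n2.pre = -4  [len(B.cnt) - 6]
6. n2.lab = -4  [-4]
7. n1.lab = 23  [(if A.hot then B.pre else B.lab) + 27]
8. n0.mk = true  [true]
9. n0.ok = false  [A.lab > 23]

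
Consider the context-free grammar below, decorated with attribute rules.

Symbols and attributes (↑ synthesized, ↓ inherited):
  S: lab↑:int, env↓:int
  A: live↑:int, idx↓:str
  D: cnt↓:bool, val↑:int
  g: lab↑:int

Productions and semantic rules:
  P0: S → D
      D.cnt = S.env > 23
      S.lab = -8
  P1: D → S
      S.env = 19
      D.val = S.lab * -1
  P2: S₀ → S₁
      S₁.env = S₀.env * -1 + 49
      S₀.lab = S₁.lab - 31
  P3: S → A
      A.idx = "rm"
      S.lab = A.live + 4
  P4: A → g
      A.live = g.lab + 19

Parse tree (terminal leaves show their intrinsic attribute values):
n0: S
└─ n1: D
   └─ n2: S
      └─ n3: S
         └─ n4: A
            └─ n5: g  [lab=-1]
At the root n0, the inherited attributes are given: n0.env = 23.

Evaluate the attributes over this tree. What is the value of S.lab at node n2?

-9

1. n0.env = 23  [given at root]
2. n1.cnt = false  [S.env > 23]
3. n2.env = 19  [19]
4. n3.env = 30  [S₀.env * -1 + 49]
5. n4.idx = "rm"  ["rm"]
6. n5.lab = -1  [terminal]
7. n4.live = 18  [g.lab + 19]
8. n3.lab = 22  [A.live + 4]
9. n2.lab = -9  [S₁.lab - 31]
10. n1.val = 9  [S.lab * -1]
11. n0.lab = -8  [-8]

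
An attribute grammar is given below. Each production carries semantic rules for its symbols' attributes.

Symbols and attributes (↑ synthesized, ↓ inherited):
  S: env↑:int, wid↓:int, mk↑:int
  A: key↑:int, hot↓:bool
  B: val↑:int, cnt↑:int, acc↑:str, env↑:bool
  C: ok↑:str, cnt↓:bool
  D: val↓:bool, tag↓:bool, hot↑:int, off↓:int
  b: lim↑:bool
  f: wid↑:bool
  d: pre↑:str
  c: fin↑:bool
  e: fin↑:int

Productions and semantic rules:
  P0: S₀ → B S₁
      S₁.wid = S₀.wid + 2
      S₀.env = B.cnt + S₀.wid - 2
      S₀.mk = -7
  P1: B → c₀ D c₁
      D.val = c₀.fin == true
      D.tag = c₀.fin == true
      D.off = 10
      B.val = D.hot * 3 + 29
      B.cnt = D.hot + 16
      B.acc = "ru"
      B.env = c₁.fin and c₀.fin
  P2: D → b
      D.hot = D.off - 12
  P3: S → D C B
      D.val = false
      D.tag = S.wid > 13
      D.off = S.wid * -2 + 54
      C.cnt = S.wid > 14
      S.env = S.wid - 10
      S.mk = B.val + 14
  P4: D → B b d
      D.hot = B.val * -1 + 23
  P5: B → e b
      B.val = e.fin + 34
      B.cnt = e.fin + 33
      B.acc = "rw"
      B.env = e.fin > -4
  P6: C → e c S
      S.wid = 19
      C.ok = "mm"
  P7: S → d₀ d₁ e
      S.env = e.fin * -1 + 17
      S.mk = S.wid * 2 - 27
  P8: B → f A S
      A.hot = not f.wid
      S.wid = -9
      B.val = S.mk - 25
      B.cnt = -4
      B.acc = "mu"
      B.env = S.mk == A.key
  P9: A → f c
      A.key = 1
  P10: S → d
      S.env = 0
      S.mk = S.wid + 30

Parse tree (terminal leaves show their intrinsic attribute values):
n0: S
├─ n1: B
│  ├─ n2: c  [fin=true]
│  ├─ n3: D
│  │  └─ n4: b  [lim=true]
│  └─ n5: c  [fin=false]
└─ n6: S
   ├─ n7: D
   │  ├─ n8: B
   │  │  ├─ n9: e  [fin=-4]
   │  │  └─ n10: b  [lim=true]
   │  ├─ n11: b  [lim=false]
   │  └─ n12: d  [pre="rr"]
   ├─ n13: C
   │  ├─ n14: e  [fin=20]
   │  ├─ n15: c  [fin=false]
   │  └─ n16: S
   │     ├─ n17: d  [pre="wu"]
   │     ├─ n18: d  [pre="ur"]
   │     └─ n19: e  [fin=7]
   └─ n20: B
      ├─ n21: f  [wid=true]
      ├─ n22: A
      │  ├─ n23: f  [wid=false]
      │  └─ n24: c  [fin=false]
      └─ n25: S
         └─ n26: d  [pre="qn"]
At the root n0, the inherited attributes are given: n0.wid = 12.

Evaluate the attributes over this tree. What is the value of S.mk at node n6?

1. n0.wid = 12  [given at root]
2. n2.fin = true  [terminal]
3. n3.val = true  [c₀.fin == true]
4. n3.tag = true  [c₀.fin == true]
5. n3.off = 10  [10]
6. n4.lim = true  [terminal]
7. n3.hot = -2  [D.off - 12]
8. n5.fin = false  [terminal]
9. n1.val = 23  [D.hot * 3 + 29]
10. n1.cnt = 14  [D.hot + 16]
11. n1.acc = "ru"  ["ru"]
12. n1.env = false  [c₁.fin and c₀.fin]
13. n6.wid = 14  [S₀.wid + 2]
14. n7.val = false  [false]
15. n7.tag = true  [S.wid > 13]
16. n7.off = 26  [S.wid * -2 + 54]
17. n9.fin = -4  [terminal]
18. n10.lim = true  [terminal]
19. n8.val = 30  [e.fin + 34]
20. n8.cnt = 29  [e.fin + 33]
21. n8.acc = "rw"  ["rw"]
22. n8.env = false  [e.fin > -4]
23. n11.lim = false  [terminal]
24. n12.pre = "rr"  [terminal]
25. n7.hot = -7  [B.val * -1 + 23]
26. n13.cnt = false  [S.wid > 14]
27. n14.fin = 20  [terminal]
28. n15.fin = false  [terminal]
29. n16.wid = 19  [19]
30. n17.pre = "wu"  [terminal]
31. n18.pre = "ur"  [terminal]
32. n19.fin = 7  [terminal]
33. n16.env = 10  [e.fin * -1 + 17]
34. n16.mk = 11  [S.wid * 2 - 27]
35. n13.ok = "mm"  ["mm"]
36. n21.wid = true  [terminal]
37. n22.hot = false  [not f.wid]
38. n23.wid = false  [terminal]
39. n24.fin = false  [terminal]
40. n22.key = 1  [1]
41. n25.wid = -9  [-9]
42. n26.pre = "qn"  [terminal]
43. n25.env = 0  [0]
44. n25.mk = 21  [S.wid + 30]
45. n20.val = -4  [S.mk - 25]
46. n20.cnt = -4  [-4]
47. n20.acc = "mu"  ["mu"]
48. n20.env = false  [S.mk == A.key]
49. n6.env = 4  [S.wid - 10]
50. n6.mk = 10  [B.val + 14]
51. n0.env = 24  [B.cnt + S₀.wid - 2]
52. n0.mk = -7  [-7]

10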